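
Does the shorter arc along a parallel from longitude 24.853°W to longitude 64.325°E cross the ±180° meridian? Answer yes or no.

Signed shortest Δλ = ((64.325 − -24.853 + 180) mod 360) − 180 = 89.178°.
Going east by 89.178° from -24.853° reaches +64.325° without touching 180°.

No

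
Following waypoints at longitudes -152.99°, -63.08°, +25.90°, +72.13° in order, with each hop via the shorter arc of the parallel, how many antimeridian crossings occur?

0

Leg 1: -152.99° → -63.08°, shortest Δλ = 89.91° (east) — does not cross 180°.
Leg 2: -63.08° → +25.90°, shortest Δλ = 88.98° (east) — does not cross 180°.
Leg 3: +25.90° → +72.13°, shortest Δλ = 46.23° (east) — does not cross 180°.
Total crossings: 0.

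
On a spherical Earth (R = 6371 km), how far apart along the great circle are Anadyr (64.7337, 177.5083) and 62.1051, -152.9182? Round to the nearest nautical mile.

Δλ = -152.9182 − 177.5083 = -330.4265°; wrapped into (−180°, 180°]: 29.5735°.
Δφ = 62.1051 − 64.7337 = -2.6286°.
a = sin²(Δφ/2) + cos φ₁ · cos φ₂ · sin²(Δλ/2) = 0.013534.
c = 2·atan2(√a, √(1−a)) = 0.23320 rad → d = 6371·c ≈ 1485.69 km ≈ 802.21 nmi.

802 nmi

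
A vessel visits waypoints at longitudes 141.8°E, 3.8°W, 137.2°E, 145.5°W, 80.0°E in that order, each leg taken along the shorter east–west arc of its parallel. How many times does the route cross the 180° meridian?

2

Leg 1: +141.8° → -3.8°, shortest Δλ = -145.6° (west) — does not cross 180°.
Leg 2: -3.8° → +137.2°, shortest Δλ = 141.0° (east) — does not cross 180°.
Leg 3: +137.2° → -145.5°, shortest Δλ = 77.3° (east) — crosses 180°.
Leg 4: -145.5° → +80.0°, shortest Δλ = -134.5° (west) — crosses 180°.
Total crossings: 2.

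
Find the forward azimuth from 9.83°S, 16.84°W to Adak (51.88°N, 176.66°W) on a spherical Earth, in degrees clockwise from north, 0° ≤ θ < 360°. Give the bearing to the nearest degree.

Δλ = -176.66 − -16.84 = -159.82°.
θ = atan2( sin Δλ · cos φ₂ , cos φ₁ · sin φ₂ − sin φ₁ · cos φ₂ · cos Δλ )
  = atan2(-0.21295, 0.67625) = -17.479° → normalised to [0°, 360°): 342.521°.

343°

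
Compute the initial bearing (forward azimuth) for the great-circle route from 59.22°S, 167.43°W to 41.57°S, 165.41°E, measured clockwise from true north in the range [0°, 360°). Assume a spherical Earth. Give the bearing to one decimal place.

Δλ = 165.41 − -167.43 = 332.84°; wrapped into (−180°, 180°]: -27.16°.
θ = atan2( sin Δλ · cos φ₂ , cos φ₁ · sin φ₂ − sin φ₁ · cos φ₂ · cos Δλ )
  = atan2(-0.34151, 0.23233) = -55.773° → normalised to [0°, 360°): 304.227°.

304.2°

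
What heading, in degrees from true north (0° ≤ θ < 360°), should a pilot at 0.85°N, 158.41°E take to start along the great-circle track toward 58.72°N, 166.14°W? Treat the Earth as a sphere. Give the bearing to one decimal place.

19.5°

Δλ = -166.14 − 158.41 = -324.55°; wrapped into (−180°, 180°]: 35.45°.
θ = atan2( sin Δλ · cos φ₂ , cos φ₁ · sin φ₂ − sin φ₁ · cos φ₂ · cos Δλ )
  = atan2(0.30114, 0.84827) = 19.545° → normalised to [0°, 360°): 19.545°.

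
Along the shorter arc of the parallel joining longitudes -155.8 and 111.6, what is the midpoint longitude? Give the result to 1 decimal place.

Signed shortest Δλ from -155.8° to +111.6° is -92.6°.
Midpoint longitude = -155.8° + (-92.6°)/2 = -155.8° − 46.3° = -202.1°.
Normalise into (−180°, 180°]: +157.9°.
(The naïve average (-155.8 + +111.6)/2 = -22.1° is on the wrong side of the globe.)

+157.9°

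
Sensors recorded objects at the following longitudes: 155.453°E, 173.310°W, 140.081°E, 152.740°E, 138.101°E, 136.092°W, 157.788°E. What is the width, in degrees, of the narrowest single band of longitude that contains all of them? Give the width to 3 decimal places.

85.807°

Sort the longitudes: -173.310°, -136.092°, +138.101°, +140.081°, +152.740°, +155.453°, +157.788°.
Eastward gaps between consecutive values (wrapping around): 37.218°, 274.193°, 1.980°, 12.659°, 2.713°, 2.335°, 28.902°.
Largest gap = 274.193° ⇒ minimal covering band is its complement: 360° − 274.193° = 85.807°.
Band runs from +138.101° eastward to -136.092°, crossing the antimeridian.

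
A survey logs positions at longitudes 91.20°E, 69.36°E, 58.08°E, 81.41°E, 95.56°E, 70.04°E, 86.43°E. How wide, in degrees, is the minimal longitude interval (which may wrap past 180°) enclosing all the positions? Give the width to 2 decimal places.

37.48°

Sort the longitudes: +58.08°, +69.36°, +70.04°, +81.41°, +86.43°, +91.20°, +95.56°.
Eastward gaps between consecutive values (wrapping around): 11.28°, 0.68°, 11.37°, 5.02°, 4.77°, 4.36°, 322.52°.
Largest gap = 322.52° ⇒ minimal covering band is its complement: 360° − 322.52° = 37.48°.
Band runs from +58.08° eastward to +95.56°.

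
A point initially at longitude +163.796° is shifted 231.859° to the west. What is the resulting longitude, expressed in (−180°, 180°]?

Start at +163.796°; shift −231.859° → -68.063°.
-68.063° already lies in (−180°, 180°].

-68.063°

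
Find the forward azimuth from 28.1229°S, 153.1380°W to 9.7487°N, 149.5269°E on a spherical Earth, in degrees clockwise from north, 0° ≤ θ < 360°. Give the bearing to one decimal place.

Δλ = 149.5269 − -153.1380 = 302.6649°; wrapped into (−180°, 180°]: -57.3351°.
θ = atan2( sin Δλ · cos φ₂ , cos φ₁ · sin φ₂ − sin φ₁ · cos φ₂ · cos Δλ )
  = atan2(-0.82969, 0.40007) = -64.257° → normalised to [0°, 360°): 295.743°.

295.7°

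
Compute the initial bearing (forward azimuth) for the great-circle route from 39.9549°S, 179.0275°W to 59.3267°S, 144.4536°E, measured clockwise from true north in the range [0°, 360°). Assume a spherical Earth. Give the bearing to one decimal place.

Δλ = 144.4536 − -179.0275 = 323.4811°; wrapped into (−180°, 180°]: -36.5189°.
θ = atan2( sin Δλ · cos φ₂ , cos φ₁ · sin φ₂ − sin φ₁ · cos φ₂ · cos Δλ )
  = atan2(-0.30358, -0.39602) = -142.527° → normalised to [0°, 360°): 217.473°.

217.5°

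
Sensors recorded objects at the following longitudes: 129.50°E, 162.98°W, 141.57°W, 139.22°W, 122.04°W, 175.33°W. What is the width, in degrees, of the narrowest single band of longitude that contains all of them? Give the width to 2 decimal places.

108.46°

Sort the longitudes: -175.33°, -162.98°, -141.57°, -139.22°, -122.04°, +129.50°.
Eastward gaps between consecutive values (wrapping around): 12.35°, 21.41°, 2.35°, 17.18°, 251.54°, 55.17°.
Largest gap = 251.54° ⇒ minimal covering band is its complement: 360° − 251.54° = 108.46°.
Band runs from +129.50° eastward to -122.04°, crossing the antimeridian.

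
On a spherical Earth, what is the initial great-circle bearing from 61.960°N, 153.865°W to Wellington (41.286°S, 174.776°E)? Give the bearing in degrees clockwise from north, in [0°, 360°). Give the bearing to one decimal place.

204.0°

Δλ = 174.776 − -153.865 = 328.641°; wrapped into (−180°, 180°]: -31.359°.
θ = atan2( sin Δλ · cos φ₂ , cos φ₁ · sin φ₂ − sin φ₁ · cos φ₂ · cos Δλ )
  = atan2(-0.39104, -0.87651) = -155.957° → normalised to [0°, 360°): 204.043°.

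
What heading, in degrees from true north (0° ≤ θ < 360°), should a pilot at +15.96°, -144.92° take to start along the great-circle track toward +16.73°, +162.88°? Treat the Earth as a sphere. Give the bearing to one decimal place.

Δλ = 162.88 − -144.92 = 307.80°; wrapped into (−180°, 180°]: -52.20°.
θ = atan2( sin Δλ · cos φ₂ , cos φ₁ · sin φ₂ − sin φ₁ · cos φ₂ · cos Δλ )
  = atan2(-0.75671, 0.11537) = -81.331° → normalised to [0°, 360°): 278.669°.

278.7°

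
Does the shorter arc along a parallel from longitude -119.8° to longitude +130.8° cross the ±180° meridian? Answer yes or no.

Yes

Naïve |130.8 − -119.8| = 250.6° > 180°, so the shorter arc goes the other way round — across 180°.
Signed shortest Δλ = ((130.8 − -119.8 + 180) mod 360) − 180 = -109.4°.
Going west by 109.4° from -119.8° passes through 180° before reaching +130.8°.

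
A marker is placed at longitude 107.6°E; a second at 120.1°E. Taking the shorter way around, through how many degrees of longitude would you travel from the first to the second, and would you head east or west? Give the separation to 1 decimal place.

12.5° east

Raw difference: 120.1 − 107.6 = 12.5°.
Normalise into (−180°, 180°]: 12.5° stays 12.5°.
Positive ⇒ the second point lies to the east; separation 12.5°.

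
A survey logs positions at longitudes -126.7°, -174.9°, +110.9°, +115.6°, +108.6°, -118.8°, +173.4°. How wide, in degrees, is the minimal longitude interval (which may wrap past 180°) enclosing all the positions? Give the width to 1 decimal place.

132.6°

Sort the longitudes: -174.9°, -126.7°, -118.8°, +108.6°, +110.9°, +115.6°, +173.4°.
Eastward gaps between consecutive values (wrapping around): 48.2°, 7.9°, 227.4°, 2.3°, 4.7°, 57.8°, 11.7°.
Largest gap = 227.4° ⇒ minimal covering band is its complement: 360° − 227.4° = 132.6°.
Band runs from +108.6° eastward to -118.8°, crossing the antimeridian.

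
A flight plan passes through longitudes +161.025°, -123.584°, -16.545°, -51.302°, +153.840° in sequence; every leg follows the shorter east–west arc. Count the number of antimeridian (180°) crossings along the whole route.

2

Leg 1: +161.025° → -123.584°, shortest Δλ = 75.391° (east) — crosses 180°.
Leg 2: -123.584° → -16.545°, shortest Δλ = 107.039° (east) — does not cross 180°.
Leg 3: -16.545° → -51.302°, shortest Δλ = -34.757° (west) — does not cross 180°.
Leg 4: -51.302° → +153.840°, shortest Δλ = -154.858° (west) — crosses 180°.
Total crossings: 2.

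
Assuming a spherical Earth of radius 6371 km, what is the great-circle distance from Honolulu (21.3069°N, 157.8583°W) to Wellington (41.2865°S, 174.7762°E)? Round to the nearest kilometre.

7511 km

Δλ = 174.7762 − -157.8583 = 332.6345°; wrapped into (−180°, 180°]: -27.3655°.
Δφ = -41.2865 − 21.3069 = -62.5934°.
a = sin²(Δφ/2) + cos φ₁ · cos φ₂ · sin²(Δλ/2) = 0.309020.
c = 2·atan2(√a, √(1−a)) = 1.17888 rad → d = 6371·c ≈ 7510.64 km.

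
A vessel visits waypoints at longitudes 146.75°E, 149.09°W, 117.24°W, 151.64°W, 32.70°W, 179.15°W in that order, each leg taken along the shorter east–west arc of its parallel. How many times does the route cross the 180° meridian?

1

Leg 1: +146.75° → -149.09°, shortest Δλ = 64.16° (east) — crosses 180°.
Leg 2: -149.09° → -117.24°, shortest Δλ = 31.85° (east) — does not cross 180°.
Leg 3: -117.24° → -151.64°, shortest Δλ = -34.4° (west) — does not cross 180°.
Leg 4: -151.64° → -32.70°, shortest Δλ = 118.94° (east) — does not cross 180°.
Leg 5: -32.70° → -179.15°, shortest Δλ = -146.45° (west) — does not cross 180°.
Total crossings: 1.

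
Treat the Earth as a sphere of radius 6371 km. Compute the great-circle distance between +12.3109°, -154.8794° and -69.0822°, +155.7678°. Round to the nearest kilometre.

9829 km

Δλ = 155.7678 − -154.8794 = 310.6472°; wrapped into (−180°, 180°]: -49.3528°.
Δφ = -69.0822 − 12.3109 = -81.3931°.
a = sin²(Δφ/2) + cos φ₁ · cos φ₂ · sin²(Δλ/2) = 0.485972.
c = 2·atan2(√a, √(1−a)) = 1.54274 rad → d = 6371·c ≈ 9828.77 km.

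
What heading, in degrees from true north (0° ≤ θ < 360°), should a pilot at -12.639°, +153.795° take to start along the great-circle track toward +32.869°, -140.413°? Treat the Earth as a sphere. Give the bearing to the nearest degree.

Δλ = -140.413 − 153.795 = -294.208°; wrapped into (−180°, 180°]: 65.792°.
θ = atan2( sin Δλ · cos φ₂ , cos φ₁ · sin φ₂ − sin φ₁ · cos φ₂ · cos Δλ )
  = atan2(0.76605, 0.60493) = 51.703° → normalised to [0°, 360°): 51.703°.

52°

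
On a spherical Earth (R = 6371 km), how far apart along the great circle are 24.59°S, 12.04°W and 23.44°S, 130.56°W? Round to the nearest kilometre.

11504 km

Δλ = -130.56 − -12.04 = -118.52°.
Δφ = -23.44 − -24.59 = 1.15°.
a = sin²(Δφ/2) + cos φ₁ · cos φ₂ · sin²(Δλ/2) = 0.616403.
c = 2·atan2(√a, √(1−a)) = 1.80576 rad → d = 6371·c ≈ 11504.49 km.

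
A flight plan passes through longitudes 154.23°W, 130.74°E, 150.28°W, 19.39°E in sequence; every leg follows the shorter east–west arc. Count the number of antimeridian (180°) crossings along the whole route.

2

Leg 1: -154.23° → +130.74°, shortest Δλ = -75.03° (west) — crosses 180°.
Leg 2: +130.74° → -150.28°, shortest Δλ = 78.98° (east) — crosses 180°.
Leg 3: -150.28° → +19.39°, shortest Δλ = 169.67° (east) — does not cross 180°.
Total crossings: 2.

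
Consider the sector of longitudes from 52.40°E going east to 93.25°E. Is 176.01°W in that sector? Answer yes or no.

No

Band width going east from +52.40° to +93.25°: ((93.25 − 52.40) mod 360) = 40.85°.
Offset of -176.01° east of the west edge: ((-176.01 − 52.40) mod 360) = 131.59°.
131.59° > 40.85° ⇒ outside.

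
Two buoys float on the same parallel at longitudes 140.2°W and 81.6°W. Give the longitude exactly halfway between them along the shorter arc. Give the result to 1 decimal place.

110.9°W

Signed shortest Δλ from -140.2° to -81.6° is +58.6°.
Midpoint longitude = -140.2° + (+58.6°)/2 = -140.2° + 29.3° = -110.9°.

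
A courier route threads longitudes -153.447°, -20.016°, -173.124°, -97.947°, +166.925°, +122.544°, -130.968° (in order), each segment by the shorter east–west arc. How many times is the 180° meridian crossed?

Leg 1: -153.447° → -20.016°, shortest Δλ = 133.431° (east) — does not cross 180°.
Leg 2: -20.016° → -173.124°, shortest Δλ = -153.108° (west) — does not cross 180°.
Leg 3: -173.124° → -97.947°, shortest Δλ = 75.177° (east) — does not cross 180°.
Leg 4: -97.947° → +166.925°, shortest Δλ = -95.128° (west) — crosses 180°.
Leg 5: +166.925° → +122.544°, shortest Δλ = -44.381° (west) — does not cross 180°.
Leg 6: +122.544° → -130.968°, shortest Δλ = 106.488° (east) — crosses 180°.
Total crossings: 2.

2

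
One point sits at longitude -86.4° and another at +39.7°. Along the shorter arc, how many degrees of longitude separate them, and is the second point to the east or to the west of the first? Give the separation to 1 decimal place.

Raw difference: 39.7 − -86.4 = 126.1°.
Normalise into (−180°, 180°]: 126.1° stays 126.1°.
Positive ⇒ the second point lies to the east; separation 126.1°.

126.1° east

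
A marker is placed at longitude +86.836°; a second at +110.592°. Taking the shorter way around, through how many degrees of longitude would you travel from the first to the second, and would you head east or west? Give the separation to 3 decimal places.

23.756° east

Raw difference: 110.592 − 86.836 = 23.756°.
Normalise into (−180°, 180°]: 23.756° stays 23.756°.
Positive ⇒ the second point lies to the east; separation 23.756°.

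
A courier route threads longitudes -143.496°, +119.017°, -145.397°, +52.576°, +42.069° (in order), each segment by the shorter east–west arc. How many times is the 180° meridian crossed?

Leg 1: -143.496° → +119.017°, shortest Δλ = -97.487° (west) — crosses 180°.
Leg 2: +119.017° → -145.397°, shortest Δλ = 95.586° (east) — crosses 180°.
Leg 3: -145.397° → +52.576°, shortest Δλ = -162.027° (west) — crosses 180°.
Leg 4: +52.576° → +42.069°, shortest Δλ = -10.507° (west) — does not cross 180°.
Total crossings: 3.

3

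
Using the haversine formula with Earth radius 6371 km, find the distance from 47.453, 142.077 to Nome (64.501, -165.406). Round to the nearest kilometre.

Δλ = -165.406 − 142.077 = -307.483°; wrapped into (−180°, 180°]: 52.517°.
Δφ = 64.501 − 47.453 = 17.048°.
a = sin²(Δφ/2) + cos φ₁ · cos φ₂ · sin²(Δλ/2) = 0.078949.
c = 2·atan2(√a, √(1−a)) = 0.56963 rad → d = 6371·c ≈ 3629.10 km.

3629 km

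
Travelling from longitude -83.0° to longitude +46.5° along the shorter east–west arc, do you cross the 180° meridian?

Signed shortest Δλ = ((46.5 − -83.0 + 180) mod 360) − 180 = 129.5°.
Going east by 129.5° from -83.0° reaches +46.5° without touching 180°.

No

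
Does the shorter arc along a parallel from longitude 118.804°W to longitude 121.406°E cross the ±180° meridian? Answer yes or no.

Yes

Naïve |121.406 − -118.804| = 240.21° > 180°, so the shorter arc goes the other way round — across 180°.
Signed shortest Δλ = ((121.406 − -118.804 + 180) mod 360) − 180 = -119.79°.
Going west by 119.79° from -118.804° passes through 180° before reaching +121.406°.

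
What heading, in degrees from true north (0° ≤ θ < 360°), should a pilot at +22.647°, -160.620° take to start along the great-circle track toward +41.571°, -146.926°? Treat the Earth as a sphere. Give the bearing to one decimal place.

28.0°

Δλ = -146.926 − -160.620 = 13.694°.
θ = atan2( sin Δλ · cos φ₂ , cos φ₁ · sin φ₂ − sin φ₁ · cos φ₂ · cos Δλ )
  = atan2(0.17711, 0.33250) = 28.042° → normalised to [0°, 360°): 28.042°.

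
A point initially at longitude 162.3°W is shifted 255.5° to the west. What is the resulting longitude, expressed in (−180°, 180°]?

Start at -162.3°; shift −255.5° → -417.8°.
-417.8° lies outside (−180°, 180°]; add 360° → -57.8°.

57.8°W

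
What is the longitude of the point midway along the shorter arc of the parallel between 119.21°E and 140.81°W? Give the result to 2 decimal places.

Signed shortest Δλ from +119.21° to -140.81° is +99.98°.
Midpoint longitude = +119.21° + (+99.98°)/2 = +119.21° + 49.99° = +169.20°.
(The naïve average (+119.21 + -140.81)/2 = -10.8° is on the wrong side of the globe.)

169.20°E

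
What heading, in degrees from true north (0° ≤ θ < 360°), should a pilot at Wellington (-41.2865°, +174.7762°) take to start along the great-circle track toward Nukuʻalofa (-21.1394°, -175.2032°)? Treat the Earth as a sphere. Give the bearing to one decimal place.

25.8°

Δλ = -175.2032 − 174.7762 = -349.9794°; wrapped into (−180°, 180°]: 10.0206°.
θ = atan2( sin Δλ · cos φ₂ , cos φ₁ · sin φ₂ − sin φ₁ · cos φ₂ · cos Δλ )
  = atan2(0.16229, 0.33504) = 25.845° → normalised to [0°, 360°): 25.845°.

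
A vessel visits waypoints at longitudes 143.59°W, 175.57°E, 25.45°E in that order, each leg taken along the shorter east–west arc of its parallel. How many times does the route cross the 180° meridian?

1

Leg 1: -143.59° → +175.57°, shortest Δλ = -40.84° (west) — crosses 180°.
Leg 2: +175.57° → +25.45°, shortest Δλ = -150.12° (west) — does not cross 180°.
Total crossings: 1.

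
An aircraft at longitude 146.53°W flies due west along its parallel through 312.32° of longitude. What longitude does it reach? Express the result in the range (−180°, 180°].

Start at -146.53°; shift −312.32° → -458.85°.
-458.85° lies outside (−180°, 180°]; add 360° → -98.85°.

98.85°W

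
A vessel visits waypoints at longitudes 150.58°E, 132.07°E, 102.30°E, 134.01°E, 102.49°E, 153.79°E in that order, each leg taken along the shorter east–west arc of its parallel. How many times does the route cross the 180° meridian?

Leg 1: +150.58° → +132.07°, shortest Δλ = -18.51° (west) — does not cross 180°.
Leg 2: +132.07° → +102.30°, shortest Δλ = -29.77° (west) — does not cross 180°.
Leg 3: +102.30° → +134.01°, shortest Δλ = 31.71° (east) — does not cross 180°.
Leg 4: +134.01° → +102.49°, shortest Δλ = -31.52° (west) — does not cross 180°.
Leg 5: +102.49° → +153.79°, shortest Δλ = 51.3° (east) — does not cross 180°.
Total crossings: 0.

0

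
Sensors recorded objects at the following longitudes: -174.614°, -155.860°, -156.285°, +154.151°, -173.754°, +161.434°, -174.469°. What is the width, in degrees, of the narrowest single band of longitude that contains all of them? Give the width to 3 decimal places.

49.989°

Sort the longitudes: -174.614°, -174.469°, -173.754°, -156.285°, -155.860°, +154.151°, +161.434°.
Eastward gaps between consecutive values (wrapping around): 0.145°, 0.715°, 17.469°, 0.425°, 310.011°, 7.283°, 23.952°.
Largest gap = 310.011° ⇒ minimal covering band is its complement: 360° − 310.011° = 49.989°.
Band runs from +154.151° eastward to -155.860°, crossing the antimeridian.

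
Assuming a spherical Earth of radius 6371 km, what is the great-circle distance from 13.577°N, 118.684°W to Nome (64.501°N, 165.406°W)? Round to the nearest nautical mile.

3607 nmi

Δλ = -165.406 − -118.684 = -46.722°.
Δφ = 64.501 − 13.577 = 50.924°.
a = sin²(Δφ/2) + cos φ₁ · cos φ₂ · sin²(Δλ/2) = 0.250620.
c = 2·atan2(√a, √(1−a)) = 1.04863 rad → d = 6371·c ≈ 6680.82 km ≈ 3607.35 nmi.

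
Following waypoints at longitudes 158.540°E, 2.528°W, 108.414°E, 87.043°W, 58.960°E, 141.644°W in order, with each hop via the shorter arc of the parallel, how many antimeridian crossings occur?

2

Leg 1: +158.540° → -2.528°, shortest Δλ = -161.068° (west) — does not cross 180°.
Leg 2: -2.528° → +108.414°, shortest Δλ = 110.942° (east) — does not cross 180°.
Leg 3: +108.414° → -87.043°, shortest Δλ = 164.543° (east) — crosses 180°.
Leg 4: -87.043° → +58.960°, shortest Δλ = 146.003° (east) — does not cross 180°.
Leg 5: +58.960° → -141.644°, shortest Δλ = 159.396° (east) — crosses 180°.
Total crossings: 2.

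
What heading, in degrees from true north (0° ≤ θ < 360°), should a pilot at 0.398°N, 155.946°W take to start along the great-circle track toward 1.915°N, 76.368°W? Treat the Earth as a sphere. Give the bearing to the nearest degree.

Δλ = -76.368 − -155.946 = 79.578°.
θ = atan2( sin Δλ · cos φ₂ , cos φ₁ · sin φ₂ − sin φ₁ · cos φ₂ · cos Δλ )
  = atan2(0.98295, 0.03216) = 88.126° → normalised to [0°, 360°): 88.126°.

88°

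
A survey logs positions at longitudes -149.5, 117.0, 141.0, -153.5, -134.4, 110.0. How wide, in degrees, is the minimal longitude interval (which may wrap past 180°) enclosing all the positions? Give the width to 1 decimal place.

115.6°

Sort the longitudes: -153.5°, -149.5°, -134.4°, +110.0°, +117.0°, +141.0°.
Eastward gaps between consecutive values (wrapping around): 4.0°, 15.1°, 244.4°, 7.0°, 24.0°, 65.5°.
Largest gap = 244.4° ⇒ minimal covering band is its complement: 360° − 244.4° = 115.6°.
Band runs from +110.0° eastward to -134.4°, crossing the antimeridian.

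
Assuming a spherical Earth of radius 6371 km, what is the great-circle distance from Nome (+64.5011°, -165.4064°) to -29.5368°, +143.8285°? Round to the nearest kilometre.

Δλ = 143.8285 − -165.4064 = 309.2349°; wrapped into (−180°, 180°]: -50.7651°.
Δφ = -29.5368 − 64.5011 = -94.0379°.
a = sin²(Δφ/2) + cos φ₁ · cos φ₂ · sin²(Δλ/2) = 0.604031.
c = 2·atan2(√a, √(1−a)) = 1.78039 rad → d = 6371·c ≈ 11342.86 km.

11343 km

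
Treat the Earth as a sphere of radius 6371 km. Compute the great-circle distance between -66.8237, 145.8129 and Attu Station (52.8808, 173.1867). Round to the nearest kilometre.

Δλ = 173.1867 − 145.8129 = 27.3738°.
Δφ = 52.8808 − -66.8237 = 119.7045°.
a = sin²(Δφ/2) + cos φ₁ · cos φ₂ · sin²(Δλ/2) = 0.761061.
c = 2·atan2(√a, √(1−a)) = 2.12013 rad → d = 6371·c ≈ 13507.37 km.

13507 km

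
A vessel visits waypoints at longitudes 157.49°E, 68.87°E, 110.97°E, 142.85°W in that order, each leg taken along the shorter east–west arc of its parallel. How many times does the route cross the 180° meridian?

Leg 1: +157.49° → +68.87°, shortest Δλ = -88.62° (west) — does not cross 180°.
Leg 2: +68.87° → +110.97°, shortest Δλ = 42.1° (east) — does not cross 180°.
Leg 3: +110.97° → -142.85°, shortest Δλ = 106.18° (east) — crosses 180°.
Total crossings: 1.

1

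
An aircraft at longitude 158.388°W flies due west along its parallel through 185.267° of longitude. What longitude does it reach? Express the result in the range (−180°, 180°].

16.345°E

Start at -158.388°; shift −185.267° → -343.655°.
-343.655° lies outside (−180°, 180°]; add 360° → +16.345°.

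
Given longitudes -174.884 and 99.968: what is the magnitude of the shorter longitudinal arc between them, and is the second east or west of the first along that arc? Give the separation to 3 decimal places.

Raw difference: 99.968 − -174.884 = 274.852°.
Normalise into (−180°, 180°]: 274.852° − 360° = -85.148°.
Negative ⇒ the second point lies to the west; separation 85.148°.

85.148° west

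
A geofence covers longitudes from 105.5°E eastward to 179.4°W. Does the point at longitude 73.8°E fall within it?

No

Band width going east from +105.5° to -179.4°: ((-179.4 − 105.5) mod 360) = 75.1°.
Offset of +73.8° east of the west edge: ((73.8 − 105.5) mod 360) = 328.3°.
328.3° > 75.1° ⇒ outside.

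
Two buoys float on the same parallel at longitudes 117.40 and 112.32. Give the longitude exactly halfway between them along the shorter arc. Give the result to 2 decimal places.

Signed shortest Δλ from +117.40° to +112.32° is -5.08°.
Midpoint longitude = +117.40° + (-5.08°)/2 = +117.40° − 2.54° = +114.86°.

+114.86°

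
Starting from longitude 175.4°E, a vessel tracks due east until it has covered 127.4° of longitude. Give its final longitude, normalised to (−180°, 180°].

Start at +175.4°; shift +127.4° → +302.8°.
+302.8° lies outside (−180°, 180°]; subtract 360° → -57.2°.

57.2°W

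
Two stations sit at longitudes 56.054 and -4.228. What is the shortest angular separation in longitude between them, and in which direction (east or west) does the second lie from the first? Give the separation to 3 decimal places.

60.282° west

Raw difference: -4.228 − 56.054 = -60.282°.
Normalise into (−180°, 180°]: -60.282° stays -60.282°.
Negative ⇒ the second point lies to the west; separation 60.282°.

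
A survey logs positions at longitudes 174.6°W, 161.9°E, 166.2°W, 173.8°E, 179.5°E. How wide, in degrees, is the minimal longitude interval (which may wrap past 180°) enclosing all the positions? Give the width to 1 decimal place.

31.9°

Sort the longitudes: -174.6°, -166.2°, +161.9°, +173.8°, +179.5°.
Eastward gaps between consecutive values (wrapping around): 8.4°, 328.1°, 11.9°, 5.7°, 5.9°.
Largest gap = 328.1° ⇒ minimal covering band is its complement: 360° − 328.1° = 31.9°.
Band runs from +161.9° eastward to -166.2°, crossing the antimeridian.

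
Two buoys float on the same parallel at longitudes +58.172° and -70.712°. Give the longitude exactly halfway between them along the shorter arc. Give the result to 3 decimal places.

-6.270°

Signed shortest Δλ from +58.172° to -70.712° is -128.884°.
Midpoint longitude = +58.172° + (-128.884°)/2 = +58.172° − 64.442° = -6.270°.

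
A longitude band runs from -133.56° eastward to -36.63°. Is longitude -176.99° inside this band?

No

Band width going east from -133.56° to -36.63°: ((-36.63 − -133.56) mod 360) = 96.93°.
Offset of -176.99° east of the west edge: ((-176.99 − -133.56) mod 360) = 316.57°.
316.57° > 96.93° ⇒ outside.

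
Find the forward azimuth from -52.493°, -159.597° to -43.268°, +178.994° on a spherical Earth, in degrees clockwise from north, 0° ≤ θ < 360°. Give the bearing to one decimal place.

294.4°

Δλ = 178.994 − -159.597 = 338.591°; wrapped into (−180°, 180°]: -21.409°.
θ = atan2( sin Δλ · cos φ₂ , cos φ₁ · sin φ₂ − sin φ₁ · cos φ₂ · cos Δλ )
  = atan2(-0.26579, 0.12045) = -65.621° → normalised to [0°, 360°): 294.379°.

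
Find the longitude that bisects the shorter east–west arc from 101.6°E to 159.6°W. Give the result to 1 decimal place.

Signed shortest Δλ from +101.6° to -159.6° is +98.8°.
Midpoint longitude = +101.6° + (+98.8°)/2 = +101.6° + 49.4° = +151.0°.
(The naïve average (+101.6 + -159.6)/2 = -29.0° is on the wrong side of the globe.)

151.0°E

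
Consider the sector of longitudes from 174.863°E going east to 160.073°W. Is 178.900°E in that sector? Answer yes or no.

Band width going east from +174.863° to -160.073°: ((-160.073 − 174.863) mod 360) = 25.064°.
Offset of +178.900° east of the west edge: ((178.900 − 174.863) mod 360) = 4.037°.
4.037° ≤ 25.064° ⇒ inside.

Yes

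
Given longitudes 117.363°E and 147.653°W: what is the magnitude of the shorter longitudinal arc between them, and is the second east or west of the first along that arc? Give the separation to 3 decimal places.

Raw difference: -147.653 − 117.363 = -265.016°.
Normalise into (−180°, 180°]: -265.016° + 360° = 94.984°.
Positive ⇒ the second point lies to the east; separation 94.984°.

94.984° east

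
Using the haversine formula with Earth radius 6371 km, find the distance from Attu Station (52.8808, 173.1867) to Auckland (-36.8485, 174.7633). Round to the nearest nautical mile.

Δλ = 174.7633 − 173.1867 = 1.5766°.
Δφ = -36.8485 − 52.8808 = -89.7293°.
a = sin²(Δφ/2) + cos φ₁ · cos φ₂ · sin²(Δλ/2) = 0.497729.
c = 2·atan2(√a, √(1−a)) = 1.56625 rad → d = 6371·c ≈ 9978.61 km ≈ 5388.02 nmi.

5388 nmi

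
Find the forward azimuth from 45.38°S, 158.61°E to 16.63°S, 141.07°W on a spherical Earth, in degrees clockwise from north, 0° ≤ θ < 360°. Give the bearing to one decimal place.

Δλ = -141.07 − 158.61 = -299.68°; wrapped into (−180°, 180°]: 60.32°.
θ = atan2( sin Δλ · cos φ₂ , cos φ₁ · sin φ₂ − sin φ₁ · cos φ₂ · cos Δλ )
  = atan2(0.83246, 0.13668) = 80.676° → normalised to [0°, 360°): 80.676°.

80.7°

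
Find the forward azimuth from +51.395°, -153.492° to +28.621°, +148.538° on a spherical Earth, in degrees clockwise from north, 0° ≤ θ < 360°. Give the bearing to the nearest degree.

Δλ = 148.538 − -153.492 = 302.030°; wrapped into (−180°, 180°]: -57.970°.
θ = atan2( sin Δλ · cos φ₂ , cos φ₁ · sin φ₂ − sin φ₁ · cos φ₂ · cos Δλ )
  = atan2(-0.74418, -0.06494) = -94.987° → normalised to [0°, 360°): 265.013°.

265°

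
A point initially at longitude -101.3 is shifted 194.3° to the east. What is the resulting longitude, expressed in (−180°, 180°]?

+93.0°

Start at -101.3°; shift +194.3° → +93.0°.
+93.0° already lies in (−180°, 180°].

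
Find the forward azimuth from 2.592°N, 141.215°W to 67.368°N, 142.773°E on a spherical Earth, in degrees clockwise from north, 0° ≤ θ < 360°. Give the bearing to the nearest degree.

Δλ = 142.773 − -141.215 = 283.988°; wrapped into (−180°, 180°]: -76.012°.
θ = atan2( sin Δλ · cos φ₂ , cos φ₁ · sin φ₂ − sin φ₁ · cos φ₂ · cos Δλ )
  = atan2(-0.37340, 0.91784) = -22.138° → normalised to [0°, 360°): 337.862°.

338°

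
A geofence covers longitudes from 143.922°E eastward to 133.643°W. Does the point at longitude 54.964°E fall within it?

Band width going east from +143.922° to -133.643°: ((-133.643 − 143.922) mod 360) = 82.435°.
Offset of +54.964° east of the west edge: ((54.964 − 143.922) mod 360) = 271.042°.
271.042° > 82.435° ⇒ outside.

No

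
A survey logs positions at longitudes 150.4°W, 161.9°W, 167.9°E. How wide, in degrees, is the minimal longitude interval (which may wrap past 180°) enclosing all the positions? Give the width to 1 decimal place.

41.7°

Sort the longitudes: -161.9°, -150.4°, +167.9°.
Eastward gaps between consecutive values (wrapping around): 11.5°, 318.3°, 30.2°.
Largest gap = 318.3° ⇒ minimal covering band is its complement: 360° − 318.3° = 41.7°.
Band runs from +167.9° eastward to -150.4°, crossing the antimeridian.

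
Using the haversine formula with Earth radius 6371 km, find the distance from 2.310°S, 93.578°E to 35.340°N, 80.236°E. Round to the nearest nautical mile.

Δλ = 80.236 − 93.578 = -13.342°.
Δφ = 35.340 − -2.310 = 37.650°.
a = sin²(Δφ/2) + cos φ₁ · cos φ₂ · sin²(Δλ/2) = 0.115121.
c = 2·atan2(√a, √(1−a)) = 0.69233 rad → d = 6371·c ≈ 4410.86 km ≈ 2381.67 nmi.

2382 nmi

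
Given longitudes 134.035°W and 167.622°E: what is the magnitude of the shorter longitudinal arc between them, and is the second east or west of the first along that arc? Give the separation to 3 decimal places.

58.343° west

Raw difference: 167.622 − -134.035 = 301.657°.
Normalise into (−180°, 180°]: 301.657° − 360° = -58.343°.
Negative ⇒ the second point lies to the west; separation 58.343°.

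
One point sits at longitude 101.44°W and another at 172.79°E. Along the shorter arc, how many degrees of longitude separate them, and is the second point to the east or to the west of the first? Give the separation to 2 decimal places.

Raw difference: 172.79 − -101.44 = 274.23°.
Normalise into (−180°, 180°]: 274.23° − 360° = -85.77°.
Negative ⇒ the second point lies to the west; separation 85.77°.

85.77° west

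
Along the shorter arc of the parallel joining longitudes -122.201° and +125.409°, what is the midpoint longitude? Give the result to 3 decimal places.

Signed shortest Δλ from -122.201° to +125.409° is -112.390°.
Midpoint longitude = -122.201° + (-112.390°)/2 = -122.201° − 56.195° = -178.396°.
(The naïve average (-122.201 + +125.409)/2 = 1.604° is on the wrong side of the globe.)

-178.396°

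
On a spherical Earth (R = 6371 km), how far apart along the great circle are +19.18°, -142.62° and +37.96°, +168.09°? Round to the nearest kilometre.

Δλ = 168.09 − -142.62 = 310.71°; wrapped into (−180°, 180°]: -49.29°.
Δφ = 37.96 − 19.18 = 18.78°.
a = sin²(Δφ/2) + cos φ₁ · cos φ₂ · sin²(Δλ/2) = 0.156107.
c = 2·atan2(√a, √(1−a)) = 0.81236 rad → d = 6371·c ≈ 5175.55 km.

5176 km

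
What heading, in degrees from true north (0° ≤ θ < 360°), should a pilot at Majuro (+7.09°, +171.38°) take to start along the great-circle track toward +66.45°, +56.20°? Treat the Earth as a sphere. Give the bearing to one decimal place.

338.8°

Δλ = 56.20 − 171.38 = -115.18°.
θ = atan2( sin Δλ · cos φ₂ , cos φ₁ · sin φ₂ − sin φ₁ · cos φ₂ · cos Δλ )
  = atan2(-0.36158, 0.93068) = -21.232° → normalised to [0°, 360°): 338.768°.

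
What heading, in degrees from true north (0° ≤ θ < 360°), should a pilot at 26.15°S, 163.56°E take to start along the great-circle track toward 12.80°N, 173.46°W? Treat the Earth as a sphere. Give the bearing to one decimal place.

Δλ = -173.46 − 163.56 = -337.02°; wrapped into (−180°, 180°]: 22.98°.
θ = atan2( sin Δλ · cos φ₂ , cos φ₁ · sin φ₂ − sin φ₁ · cos φ₂ · cos Δλ )
  = atan2(0.38071, 0.59454) = 32.633° → normalised to [0°, 360°): 32.633°.

32.6°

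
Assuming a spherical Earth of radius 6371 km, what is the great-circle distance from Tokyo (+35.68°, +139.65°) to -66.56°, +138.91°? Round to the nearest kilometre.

Δλ = 138.91 − 139.65 = -0.74°.
Δφ = -66.56 − 35.68 = -102.24°.
a = sin²(Δφ/2) + cos φ₁ · cos φ₂ · sin²(Δλ/2) = 0.606017.
c = 2·atan2(√a, √(1−a)) = 1.78445 rad → d = 6371·c ≈ 11368.74 km.

11369 km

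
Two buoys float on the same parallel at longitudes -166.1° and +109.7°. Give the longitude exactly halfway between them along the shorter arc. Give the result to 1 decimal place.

Signed shortest Δλ from -166.1° to +109.7° is -84.2°.
Midpoint longitude = -166.1° + (-84.2°)/2 = -166.1° − 42.1° = -208.2°.
Normalise into (−180°, 180°]: +151.8°.
(The naïve average (-166.1 + +109.7)/2 = -28.2° is on the wrong side of the globe.)

+151.8°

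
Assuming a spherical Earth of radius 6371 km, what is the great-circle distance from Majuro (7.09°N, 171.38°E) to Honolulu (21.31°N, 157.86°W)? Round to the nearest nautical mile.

1977 nmi

Δλ = -157.86 − 171.38 = -329.24°; wrapped into (−180°, 180°]: 30.76°.
Δφ = 21.31 − 7.09 = 14.22°.
a = sin²(Δφ/2) + cos φ₁ · cos φ₂ · sin²(Δλ/2) = 0.080351.
c = 2·atan2(√a, √(1−a)) = 0.57481 rad → d = 6371·c ≈ 3662.09 km ≈ 1977.37 nmi.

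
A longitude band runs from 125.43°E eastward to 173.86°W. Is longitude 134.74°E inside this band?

Band width going east from +125.43° to -173.86°: ((-173.86 − 125.43) mod 360) = 60.71°.
Offset of +134.74° east of the west edge: ((134.74 − 125.43) mod 360) = 9.31°.
9.31° ≤ 60.71° ⇒ inside.

Yes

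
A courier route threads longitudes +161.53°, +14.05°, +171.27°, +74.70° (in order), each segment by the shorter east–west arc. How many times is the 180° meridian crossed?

0

Leg 1: +161.53° → +14.05°, shortest Δλ = -147.48° (west) — does not cross 180°.
Leg 2: +14.05° → +171.27°, shortest Δλ = 157.22° (east) — does not cross 180°.
Leg 3: +171.27° → +74.70°, shortest Δλ = -96.57° (west) — does not cross 180°.
Total crossings: 0.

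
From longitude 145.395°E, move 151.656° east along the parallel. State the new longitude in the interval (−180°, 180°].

Start at +145.395°; shift +151.656° → +297.051°.
+297.051° lies outside (−180°, 180°]; subtract 360° → -62.949°.

62.949°W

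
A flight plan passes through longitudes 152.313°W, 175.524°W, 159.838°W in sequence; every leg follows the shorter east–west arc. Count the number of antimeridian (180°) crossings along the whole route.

0

Leg 1: -152.313° → -175.524°, shortest Δλ = -23.211° (west) — does not cross 180°.
Leg 2: -175.524° → -159.838°, shortest Δλ = 15.686° (east) — does not cross 180°.
Total crossings: 0.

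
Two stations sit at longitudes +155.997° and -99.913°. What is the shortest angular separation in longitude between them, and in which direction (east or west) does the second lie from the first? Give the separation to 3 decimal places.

Raw difference: -99.913 − 155.997 = -255.91°.
Normalise into (−180°, 180°]: -255.91° + 360° = 104.09°.
Positive ⇒ the second point lies to the east; separation 104.090°.

104.090° east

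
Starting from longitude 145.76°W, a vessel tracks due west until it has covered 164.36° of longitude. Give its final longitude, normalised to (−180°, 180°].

49.88°E

Start at -145.76°; shift −164.36° → -310.12°.
-310.12° lies outside (−180°, 180°]; add 360° → +49.88°.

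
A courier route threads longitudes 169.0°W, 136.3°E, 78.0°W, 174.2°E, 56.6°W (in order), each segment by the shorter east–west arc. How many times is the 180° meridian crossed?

Leg 1: -169.0° → +136.3°, shortest Δλ = -54.7° (west) — crosses 180°.
Leg 2: +136.3° → -78.0°, shortest Δλ = 145.7° (east) — crosses 180°.
Leg 3: -78.0° → +174.2°, shortest Δλ = -107.8° (west) — crosses 180°.
Leg 4: +174.2° → -56.6°, shortest Δλ = 129.2° (east) — crosses 180°.
Total crossings: 4.

4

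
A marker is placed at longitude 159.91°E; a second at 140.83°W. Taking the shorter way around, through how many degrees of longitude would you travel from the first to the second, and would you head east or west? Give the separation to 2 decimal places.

59.26° east

Raw difference: -140.83 − 159.91 = -300.74°.
Normalise into (−180°, 180°]: -300.74° + 360° = 59.26°.
Positive ⇒ the second point lies to the east; separation 59.26°.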